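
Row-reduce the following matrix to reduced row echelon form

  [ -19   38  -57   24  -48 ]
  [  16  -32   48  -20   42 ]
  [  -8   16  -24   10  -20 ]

r1 := -1/19·r1
  [  1   -2    3  -24/19  48/19 ]
  [ 16  -32   48     -20     42 ]
  [ -8   16  -24      10    -20 ]
r2 := r2 − 16·r1
  [  1  -2    3  -24/19  48/19 ]
  [  0   0    0    4/19  30/19 ]
  [ -8  16  -24      10    -20 ]
r3 := r3 + 8·r1
  [ 1  -2  3  -24/19  48/19 ]
  [ 0   0  0    4/19  30/19 ]
  [ 0   0  0   -2/19   4/19 ]
r2 := 19/4·r2
  [ 1  -2  3  -24/19  48/19 ]
  [ 0   0  0       1   15/2 ]
  [ 0   0  0   -2/19   4/19 ]
r3 := r3 + 2/19·r2
  [ 1  -2  3  -24/19  48/19 ]
  [ 0   0  0       1   15/2 ]
  [ 0   0  0       0      1 ]
r2 := r2 − 15/2·r3
  [ 1  -2  3  -24/19  48/19 ]
  [ 0   0  0       1      0 ]
  [ 0   0  0       0      1 ]
r1 := r1 − 48/19·r3
  [ 1  -2  3  -24/19  0 ]
  [ 0   0  0       1  0 ]
  [ 0   0  0       0  1 ]
r1 := r1 + 24/19·r2
  [ 1  -2  3  0  0 ]
  [ 0   0  0  1  0 ]
  [ 0   0  0  0  1 ]

[[1, -2, 3, 0, 0], [0, 0, 0, 1, 0], [0, 0, 0, 0, 1]]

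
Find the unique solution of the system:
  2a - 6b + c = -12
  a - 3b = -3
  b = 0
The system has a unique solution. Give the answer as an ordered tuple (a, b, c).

(-3, 0, -6)

Form the augmented matrix and row-reduce:
  [ 2  -6  1  |  -12 ]
  [ 1  -3  0  |   -3 ]
  [ 0   1  0  |    0 ]
r1 ← 1/2·r1
r2 ← r2 − r1
r2 ↔ r3
r3 ← -2·r3
r1 ← r1 − 1/2·r3
r1 ← r1 + 3·r2
Reading off the last column: a = -3, b = 0, c = -6.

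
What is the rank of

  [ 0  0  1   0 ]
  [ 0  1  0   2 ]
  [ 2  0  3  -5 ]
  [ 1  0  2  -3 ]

rank = 4

r1 ↔ r3
  [ 2  0  3  -5 ]
  [ 0  1  0   2 ]
  [ 0  0  1   0 ]
  [ 1  0  2  -3 ]
r1 -> 1/2·r1
  [ 1  0  3/2  -5/2 ]
  [ 0  1    0     2 ]
  [ 0  0    1     0 ]
  [ 1  0    2    -3 ]
r4 -> r4 − r1
  [ 1  0  3/2  -5/2 ]
  [ 0  1    0     2 ]
  [ 0  0    1     0 ]
  [ 0  0  1/2  -1/2 ]
r4 -> r4 − 1/2·r3
  [ 1  0  3/2  -5/2 ]
  [ 0  1    0     2 ]
  [ 0  0    1     0 ]
  [ 0  0    0  -1/2 ]
r4 -> -2·r4
  [ 1  0  3/2  -5/2 ]
  [ 0  1    0     2 ]
  [ 0  0    1     0 ]
  [ 0  0    0     1 ]
r2 -> r2 − 2·r4
  [ 1  0  3/2  -5/2 ]
  [ 0  1    0     0 ]
  [ 0  0    1     0 ]
  [ 0  0    0     1 ]
r1 -> r1 + 5/2·r4
  [ 1  0  3/2  0 ]
  [ 0  1    0  0 ]
  [ 0  0    1  0 ]
  [ 0  0    0  1 ]
r1 -> r1 − 3/2·r3
  [ 1  0  0  0 ]
  [ 0  1  0  0 ]
  [ 0  0  1  0 ]
  [ 0  0  0  1 ]
The reduced form has 4 nonzero rows.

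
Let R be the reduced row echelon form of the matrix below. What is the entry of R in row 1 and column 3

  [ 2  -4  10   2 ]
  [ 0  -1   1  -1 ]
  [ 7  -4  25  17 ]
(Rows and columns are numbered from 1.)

R1 → 1/2·R1
  [ 1  -2   5   1 ]
  [ 0  -1   1  -1 ]
  [ 7  -4  25  17 ]
R3 → R3 − 7·R1
  [ 1  -2    5   1 ]
  [ 0  -1    1  -1 ]
  [ 0  10  -10  10 ]
R2 → -1·R2
  [ 1  -2    5   1 ]
  [ 0   1   -1   1 ]
  [ 0  10  -10  10 ]
R3 → R3 − 10·R2
  [ 1  -2   5  1 ]
  [ 0   1  -1  1 ]
  [ 0   0   0  0 ]
R1 → R1 + 2·R2
  [ 1  0   3  3 ]
  [ 0  1  -1  1 ]
  [ 0  0   0  0 ]

3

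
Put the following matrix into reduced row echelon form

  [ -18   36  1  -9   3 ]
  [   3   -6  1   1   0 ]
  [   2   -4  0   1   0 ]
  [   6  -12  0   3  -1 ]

[[1, -2, 0, 0, 0], [0, 0, 1, 0, 0], [0, 0, 0, 1, 0], [0, 0, 0, 0, 1]]

ρ1 ← -1/18·ρ1
  [ 1   -2  -1/18  1/2  -1/6 ]
  [ 3   -6      1    1     0 ]
  [ 2   -4      0    1     0 ]
  [ 6  -12      0    3    -1 ]
ρ2 ← ρ2 − 3·ρ1
  [ 1   -2  -1/18   1/2  -1/6 ]
  [ 0    0    7/6  -1/2   1/2 ]
  [ 2   -4      0     1     0 ]
  [ 6  -12      0     3    -1 ]
ρ3 ← ρ3 − 2·ρ1
  [ 1   -2  -1/18   1/2  -1/6 ]
  [ 0    0    7/6  -1/2   1/2 ]
  [ 0    0    1/9     0   1/3 ]
  [ 6  -12      0     3    -1 ]
ρ4 ← ρ4 − 6·ρ1
  [ 1  -2  -1/18   1/2  -1/6 ]
  [ 0   0    7/6  -1/2   1/2 ]
  [ 0   0    1/9     0   1/3 ]
  [ 0   0    1/3     0     0 ]
ρ2 ← 6/7·ρ2
  [ 1  -2  -1/18   1/2  -1/6 ]
  [ 0   0      1  -3/7   3/7 ]
  [ 0   0    1/9     0   1/3 ]
  [ 0   0    1/3     0     0 ]
ρ3 ← ρ3 − 1/9·ρ2
  [ 1  -2  -1/18   1/2  -1/6 ]
  [ 0   0      1  -3/7   3/7 ]
  [ 0   0      0  1/21   2/7 ]
  [ 0   0    1/3     0     0 ]
ρ4 ← ρ4 − 1/3·ρ2
  [ 1  -2  -1/18   1/2  -1/6 ]
  [ 0   0      1  -3/7   3/7 ]
  [ 0   0      0  1/21   2/7 ]
  [ 0   0      0   1/7  -1/7 ]
ρ3 ← 21·ρ3
  [ 1  -2  -1/18   1/2  -1/6 ]
  [ 0   0      1  -3/7   3/7 ]
  [ 0   0      0     1     6 ]
  [ 0   0      0   1/7  -1/7 ]
ρ4 ← ρ4 − 1/7·ρ3
  [ 1  -2  -1/18   1/2  -1/6 ]
  [ 0   0      1  -3/7   3/7 ]
  [ 0   0      0     1     6 ]
  [ 0   0      0     0    -1 ]
ρ4 ← -1·ρ4
  [ 1  -2  -1/18   1/2  -1/6 ]
  [ 0   0      1  -3/7   3/7 ]
  [ 0   0      0     1     6 ]
  [ 0   0      0     0     1 ]
ρ3 ← ρ3 − 6·ρ4
  [ 1  -2  -1/18   1/2  -1/6 ]
  [ 0   0      1  -3/7   3/7 ]
  [ 0   0      0     1     0 ]
  [ 0   0      0     0     1 ]
ρ2 ← ρ2 − 3/7·ρ4
  [ 1  -2  -1/18   1/2  -1/6 ]
  [ 0   0      1  -3/7     0 ]
  [ 0   0      0     1     0 ]
  [ 0   0      0     0     1 ]
ρ1 ← ρ1 + 1/6·ρ4
  [ 1  -2  -1/18   1/2  0 ]
  [ 0   0      1  -3/7  0 ]
  [ 0   0      0     1  0 ]
  [ 0   0      0     0  1 ]
ρ2 ← ρ2 + 3/7·ρ3
  [ 1  -2  -1/18  1/2  0 ]
  [ 0   0      1    0  0 ]
  [ 0   0      0    1  0 ]
  [ 0   0      0    0  1 ]
ρ1 ← ρ1 − 1/2·ρ3
  [ 1  -2  -1/18  0  0 ]
  [ 0   0      1  0  0 ]
  [ 0   0      0  1  0 ]
  [ 0   0      0  0  1 ]
ρ1 ← ρ1 + 1/18·ρ2
  [ 1  -2  0  0  0 ]
  [ 0   0  1  0  0 ]
  [ 0   0  0  1  0 ]
  [ 0   0  0  0  1 ]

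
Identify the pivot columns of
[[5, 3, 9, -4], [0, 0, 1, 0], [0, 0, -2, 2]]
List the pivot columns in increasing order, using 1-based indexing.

R1 := 1/5·R1
  [ 1  3/5  9/5  -4/5 ]
  [ 0    0    1     0 ]
  [ 0    0   -2     2 ]
R3 := R3 + 2·R2
  [ 1  3/5  9/5  -4/5 ]
  [ 0    0    1     0 ]
  [ 0    0    0     2 ]
R3 := 1/2·R3
  [ 1  3/5  9/5  -4/5 ]
  [ 0    0    1     0 ]
  [ 0    0    0     1 ]
R1 := R1 + 4/5·R3
  [ 1  3/5  9/5  0 ]
  [ 0    0    1  0 ]
  [ 0    0    0  1 ]
R1 := R1 − 9/5·R2
  [ 1  3/5  0  0 ]
  [ 0    0  1  0 ]
  [ 0    0  0  1 ]
Pivot columns are the columns containing a leading 1.

1, 3, 4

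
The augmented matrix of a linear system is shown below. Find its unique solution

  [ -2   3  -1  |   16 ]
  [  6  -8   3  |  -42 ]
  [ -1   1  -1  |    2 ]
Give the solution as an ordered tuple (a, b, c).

Multiply r1 by -1/2.
  [  1  -3/2  1/2  |   -8 ]
  [  6    -8    3  |  -42 ]
  [ -1     1   -1  |    2 ]
Subtract 6 times r1 from r2.
  [  1  -3/2  1/2  |  -8 ]
  [  0     1    0  |   6 ]
  [ -1     1   -1  |   2 ]
Add r1 to r3.
  [ 1  -3/2   1/2  |  -8 ]
  [ 0     1     0  |   6 ]
  [ 0  -1/2  -1/2  |  -6 ]
Add 1/2 times r2 to r3.
  [ 1  -3/2   1/2  |  -8 ]
  [ 0     1     0  |   6 ]
  [ 0     0  -1/2  |  -3 ]
Multiply r3 by -2.
  [ 1  -3/2  1/2  |  -8 ]
  [ 0     1    0  |   6 ]
  [ 0     0    1  |   6 ]
Subtract 1/2 times r3 from r1.
  [ 1  -3/2  0  |  -11 ]
  [ 0     1  0  |    6 ]
  [ 0     0  1  |    6 ]
Add 3/2 times r2 to r1.
  [ 1  0  0  |  -2 ]
  [ 0  1  0  |   6 ]
  [ 0  0  1  |   6 ]
Reading off the last column: a = -2, b = 6, c = 6.

(-2, 6, 6)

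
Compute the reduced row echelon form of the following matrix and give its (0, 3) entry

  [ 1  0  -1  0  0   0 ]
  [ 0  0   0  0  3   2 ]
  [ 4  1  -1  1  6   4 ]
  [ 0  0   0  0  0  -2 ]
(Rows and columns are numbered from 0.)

ρ3 ← ρ3 − 4·ρ1
  [ 1  0  -1  0  0   0 ]
  [ 0  0   0  0  3   2 ]
  [ 0  1   3  1  6   4 ]
  [ 0  0   0  0  0  -2 ]
ρ2 <=> ρ3
  [ 1  0  -1  0  0   0 ]
  [ 0  1   3  1  6   4 ]
  [ 0  0   0  0  3   2 ]
  [ 0  0   0  0  0  -2 ]
ρ3 ← 1/3·ρ3
  [ 1  0  -1  0  0    0 ]
  [ 0  1   3  1  6    4 ]
  [ 0  0   0  0  1  2/3 ]
  [ 0  0   0  0  0   -2 ]
ρ4 ← -1/2·ρ4
  [ 1  0  -1  0  0    0 ]
  [ 0  1   3  1  6    4 ]
  [ 0  0   0  0  1  2/3 ]
  [ 0  0   0  0  0    1 ]
ρ3 ← ρ3 − 2/3·ρ4
  [ 1  0  -1  0  0  0 ]
  [ 0  1   3  1  6  4 ]
  [ 0  0   0  0  1  0 ]
  [ 0  0   0  0  0  1 ]
ρ2 ← ρ2 − 4·ρ4
  [ 1  0  -1  0  0  0 ]
  [ 0  1   3  1  6  0 ]
  [ 0  0   0  0  1  0 ]
  [ 0  0   0  0  0  1 ]
ρ2 ← ρ2 − 6·ρ3
  [ 1  0  -1  0  0  0 ]
  [ 0  1   3  1  0  0 ]
  [ 0  0   0  0  1  0 ]
  [ 0  0   0  0  0  1 ]

0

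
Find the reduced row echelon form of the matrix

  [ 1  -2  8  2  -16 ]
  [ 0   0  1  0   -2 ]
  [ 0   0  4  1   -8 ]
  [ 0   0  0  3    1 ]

R3 -> R3 − 4·R2
R4 -> R4 − 3·R3
R2 -> R2 + 2·R4
R1 -> R1 + 16·R4
R1 -> R1 − 2·R3
R1 -> R1 − 8·R2

[[1, -2, 0, 0, 0], [0, 0, 1, 0, 0], [0, 0, 0, 1, 0], [0, 0, 0, 0, 1]]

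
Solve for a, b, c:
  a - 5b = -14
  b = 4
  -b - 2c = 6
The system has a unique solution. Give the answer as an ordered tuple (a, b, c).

(6, 4, -5)

Form the augmented matrix and row-reduce:
  [ 1  -5   0  |  -14 ]
  [ 0   1   0  |    4 ]
  [ 0  -1  -2  |    6 ]
R3 -> R3 + R2
  [ 1  -5   0  |  -14 ]
  [ 0   1   0  |    4 ]
  [ 0   0  -2  |   10 ]
R3 -> -1/2·R3
  [ 1  -5  0  |  -14 ]
  [ 0   1  0  |    4 ]
  [ 0   0  1  |   -5 ]
R1 -> R1 + 5·R2
  [ 1  0  0  |   6 ]
  [ 0  1  0  |   4 ]
  [ 0  0  1  |  -5 ]
Reading off the last column: a = 6, b = 4, c = -5.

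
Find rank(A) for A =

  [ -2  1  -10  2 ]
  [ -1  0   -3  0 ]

rank = 2

r1 → -1/2·r1
  [  1  -1/2   5  -1 ]
  [ -1     0  -3   0 ]
r2 → r2 + r1
  [ 1  -1/2  5  -1 ]
  [ 0  -1/2  2  -1 ]
r2 → -2·r2
  [ 1  -1/2   5  -1 ]
  [ 0     1  -4   2 ]
r1 → r1 + 1/2·r2
  [ 1  0   3  0 ]
  [ 0  1  -4  2 ]
The reduced form has 2 nonzero rows.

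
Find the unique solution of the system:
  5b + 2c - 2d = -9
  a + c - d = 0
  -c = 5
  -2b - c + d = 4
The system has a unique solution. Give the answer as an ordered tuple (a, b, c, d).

Form the augmented matrix and row-reduce:
  [ 0   5   2  -2  |  -9 ]
  [ 1   0   1  -1  |   0 ]
  [ 0   0  -1   0  |   5 ]
  [ 0  -2  -1   1  |   4 ]
R1 <-> R2
  [ 1   0   1  -1  |   0 ]
  [ 0   5   2  -2  |  -9 ]
  [ 0   0  -1   0  |   5 ]
  [ 0  -2  -1   1  |   4 ]
R2 := 1/5·R2
  [ 1   0    1    -1  |     0 ]
  [ 0   1  2/5  -2/5  |  -9/5 ]
  [ 0   0   -1     0  |     5 ]
  [ 0  -2   -1     1  |     4 ]
R4 := R4 + 2·R2
  [ 1  0     1    -1  |     0 ]
  [ 0  1   2/5  -2/5  |  -9/5 ]
  [ 0  0    -1     0  |     5 ]
  [ 0  0  -1/5   1/5  |   2/5 ]
R3 := -1·R3
  [ 1  0     1    -1  |     0 ]
  [ 0  1   2/5  -2/5  |  -9/5 ]
  [ 0  0     1     0  |    -5 ]
  [ 0  0  -1/5   1/5  |   2/5 ]
R4 := R4 + 1/5·R3
  [ 1  0    1    -1  |     0 ]
  [ 0  1  2/5  -2/5  |  -9/5 ]
  [ 0  0    1     0  |    -5 ]
  [ 0  0    0   1/5  |  -3/5 ]
R4 := 5·R4
  [ 1  0    1    -1  |     0 ]
  [ 0  1  2/5  -2/5  |  -9/5 ]
  [ 0  0    1     0  |    -5 ]
  [ 0  0    0     1  |    -3 ]
R2 := R2 + 2/5·R4
  [ 1  0    1  -1  |   0 ]
  [ 0  1  2/5   0  |  -3 ]
  [ 0  0    1   0  |  -5 ]
  [ 0  0    0   1  |  -3 ]
R1 := R1 + R4
  [ 1  0    1  0  |  -3 ]
  [ 0  1  2/5  0  |  -3 ]
  [ 0  0    1  0  |  -5 ]
  [ 0  0    0  1  |  -3 ]
R2 := R2 − 2/5·R3
  [ 1  0  1  0  |  -3 ]
  [ 0  1  0  0  |  -1 ]
  [ 0  0  1  0  |  -5 ]
  [ 0  0  0  1  |  -3 ]
R1 := R1 − R3
  [ 1  0  0  0  |   2 ]
  [ 0  1  0  0  |  -1 ]
  [ 0  0  1  0  |  -5 ]
  [ 0  0  0  1  |  -3 ]
Reading off the last column: a = 2, b = -1, c = -5, d = -3.

(2, -1, -5, -3)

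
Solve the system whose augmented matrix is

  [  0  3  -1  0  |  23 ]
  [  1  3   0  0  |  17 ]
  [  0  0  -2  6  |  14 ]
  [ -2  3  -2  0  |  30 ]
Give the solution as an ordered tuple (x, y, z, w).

(-1, 6, -5, 2/3)

ρ1 ↔ ρ2
  [  1  3   0  0  |  17 ]
  [  0  3  -1  0  |  23 ]
  [  0  0  -2  6  |  14 ]
  [ -2  3  -2  0  |  30 ]
ρ4 := ρ4 + 2·ρ1
  [ 1  3   0  0  |  17 ]
  [ 0  3  -1  0  |  23 ]
  [ 0  0  -2  6  |  14 ]
  [ 0  9  -2  0  |  64 ]
ρ2 := 1/3·ρ2
  [ 1  3     0  0  |    17 ]
  [ 0  1  -1/3  0  |  23/3 ]
  [ 0  0    -2  6  |    14 ]
  [ 0  9    -2  0  |    64 ]
ρ4 := ρ4 − 9·ρ2
  [ 1  3     0  0  |    17 ]
  [ 0  1  -1/3  0  |  23/3 ]
  [ 0  0    -2  6  |    14 ]
  [ 0  0     1  0  |    -5 ]
ρ3 := -1/2·ρ3
  [ 1  3     0   0  |    17 ]
  [ 0  1  -1/3   0  |  23/3 ]
  [ 0  0     1  -3  |    -7 ]
  [ 0  0     1   0  |    -5 ]
ρ4 := ρ4 − ρ3
  [ 1  3     0   0  |    17 ]
  [ 0  1  -1/3   0  |  23/3 ]
  [ 0  0     1  -3  |    -7 ]
  [ 0  0     0   3  |     2 ]
ρ4 := 1/3·ρ4
  [ 1  3     0   0  |    17 ]
  [ 0  1  -1/3   0  |  23/3 ]
  [ 0  0     1  -3  |    -7 ]
  [ 0  0     0   1  |   2/3 ]
ρ3 := ρ3 + 3·ρ4
  [ 1  3     0  0  |    17 ]
  [ 0  1  -1/3  0  |  23/3 ]
  [ 0  0     1  0  |    -5 ]
  [ 0  0     0  1  |   2/3 ]
ρ2 := ρ2 + 1/3·ρ3
  [ 1  3  0  0  |   17 ]
  [ 0  1  0  0  |    6 ]
  [ 0  0  1  0  |   -5 ]
  [ 0  0  0  1  |  2/3 ]
ρ1 := ρ1 − 3·ρ2
  [ 1  0  0  0  |   -1 ]
  [ 0  1  0  0  |    6 ]
  [ 0  0  1  0  |   -5 ]
  [ 0  0  0  1  |  2/3 ]
Reading off the last column: x = -1, y = 6, z = -5, w = 2/3.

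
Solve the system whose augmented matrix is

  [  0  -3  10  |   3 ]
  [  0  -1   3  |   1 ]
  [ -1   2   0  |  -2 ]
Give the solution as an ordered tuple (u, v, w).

r1 ↔ r3
  [ -1   2   0  |  -2 ]
  [  0  -1   3  |   1 ]
  [  0  -3  10  |   3 ]
r1 ← -1·r1
  [ 1  -2   0  |  2 ]
  [ 0  -1   3  |  1 ]
  [ 0  -3  10  |  3 ]
r2 ← -1·r2
  [ 1  -2   0  |   2 ]
  [ 0   1  -3  |  -1 ]
  [ 0  -3  10  |   3 ]
r3 ← r3 + 3·r2
  [ 1  -2   0  |   2 ]
  [ 0   1  -3  |  -1 ]
  [ 0   0   1  |   0 ]
r2 ← r2 + 3·r3
  [ 1  -2  0  |   2 ]
  [ 0   1  0  |  -1 ]
  [ 0   0  1  |   0 ]
r1 ← r1 + 2·r2
  [ 1  0  0  |   0 ]
  [ 0  1  0  |  -1 ]
  [ 0  0  1  |   0 ]
Reading off the last column: u = 0, v = -1, w = 0.

(0, -1, 0)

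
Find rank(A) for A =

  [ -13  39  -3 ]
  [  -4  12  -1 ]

Multiply r1 by -1/13.
  [  1  -3  3/13 ]
  [ -4  12    -1 ]
Add 4 times r1 to r2.
  [ 1  -3   3/13 ]
  [ 0   0  -1/13 ]
Multiply r2 by -13.
  [ 1  -3  3/13 ]
  [ 0   0     1 ]
Subtract 3/13 times r2 from r1.
  [ 1  -3  0 ]
  [ 0   0  1 ]
The reduced form has 2 nonzero rows.

rank = 2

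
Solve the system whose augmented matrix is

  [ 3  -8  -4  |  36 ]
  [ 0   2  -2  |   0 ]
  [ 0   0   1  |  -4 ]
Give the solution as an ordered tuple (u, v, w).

Multiply r1 by 1/3.
  [ 1  -8/3  -4/3  |  12 ]
  [ 0     2    -2  |   0 ]
  [ 0     0     1  |  -4 ]
Multiply r2 by 1/2.
  [ 1  -8/3  -4/3  |  12 ]
  [ 0     1    -1  |   0 ]
  [ 0     0     1  |  -4 ]
Add r3 to r2.
  [ 1  -8/3  -4/3  |  12 ]
  [ 0     1     0  |  -4 ]
  [ 0     0     1  |  -4 ]
Add 4/3 times r3 to r1.
  [ 1  -8/3  0  |  20/3 ]
  [ 0     1  0  |    -4 ]
  [ 0     0  1  |    -4 ]
Add 8/3 times r2 to r1.
  [ 1  0  0  |  -4 ]
  [ 0  1  0  |  -4 ]
  [ 0  0  1  |  -4 ]
Reading off the last column: u = -4, v = -4, w = -4.

(-4, -4, -4)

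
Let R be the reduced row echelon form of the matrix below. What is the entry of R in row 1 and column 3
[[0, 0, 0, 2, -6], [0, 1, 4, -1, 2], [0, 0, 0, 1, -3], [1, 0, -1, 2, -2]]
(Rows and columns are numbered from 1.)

R1 <=> R4
R4 -> R4 − 2·R3
R2 -> R2 + R3
R1 -> R1 − 2·R3

-1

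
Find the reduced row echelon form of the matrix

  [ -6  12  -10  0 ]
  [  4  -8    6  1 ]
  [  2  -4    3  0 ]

[[1, -2, 0, 0], [0, 0, 1, 0], [0, 0, 0, 1]]

ρ1 := -1/6·ρ1
ρ2 := ρ2 − 4·ρ1
ρ3 := ρ3 − 2·ρ1
ρ2 := -3/2·ρ2
ρ3 := ρ3 + 1/3·ρ2
ρ3 := -2·ρ3
ρ2 := ρ2 + 3/2·ρ3
ρ1 := ρ1 − 5/3·ρ2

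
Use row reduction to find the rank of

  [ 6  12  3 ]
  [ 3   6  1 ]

rank = 2

R1 -> 1/6·R1
  [ 1  2  1/2 ]
  [ 3  6    1 ]
R2 -> R2 − 3·R1
  [ 1  2   1/2 ]
  [ 0  0  -1/2 ]
R2 -> -2·R2
  [ 1  2  1/2 ]
  [ 0  0    1 ]
R1 -> R1 − 1/2·R2
  [ 1  2  0 ]
  [ 0  0  1 ]
The reduced form has 2 nonzero rows.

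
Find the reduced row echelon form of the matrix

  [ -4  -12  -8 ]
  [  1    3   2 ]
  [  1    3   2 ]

[[1, 3, 2], [0, 0, 0], [0, 0, 0]]

R1 -> -1/4·R1
  [ 1  3  2 ]
  [ 1  3  2 ]
  [ 1  3  2 ]
R2 -> R2 − R1
  [ 1  3  2 ]
  [ 0  0  0 ]
  [ 1  3  2 ]
R3 -> R3 − R1
  [ 1  3  2 ]
  [ 0  0  0 ]
  [ 0  0  0 ]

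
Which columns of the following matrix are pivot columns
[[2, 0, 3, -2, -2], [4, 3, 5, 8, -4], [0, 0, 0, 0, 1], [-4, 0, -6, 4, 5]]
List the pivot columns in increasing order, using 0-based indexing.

0, 1, 4

r1 ← 1/2·r1
  [  1  0  3/2  -1  -1 ]
  [  4  3    5   8  -4 ]
  [  0  0    0   0   1 ]
  [ -4  0   -6   4   5 ]
r2 ← r2 − 4·r1
  [  1  0  3/2  -1  -1 ]
  [  0  3   -1  12   0 ]
  [  0  0    0   0   1 ]
  [ -4  0   -6   4   5 ]
r4 ← r4 + 4·r1
  [ 1  0  3/2  -1  -1 ]
  [ 0  3   -1  12   0 ]
  [ 0  0    0   0   1 ]
  [ 0  0    0   0   1 ]
r2 ← 1/3·r2
  [ 1  0   3/2  -1  -1 ]
  [ 0  1  -1/3   4   0 ]
  [ 0  0     0   0   1 ]
  [ 0  0     0   0   1 ]
r4 ← r4 − r3
  [ 1  0   3/2  -1  -1 ]
  [ 0  1  -1/3   4   0 ]
  [ 0  0     0   0   1 ]
  [ 0  0     0   0   0 ]
r1 ← r1 + r3
  [ 1  0   3/2  -1  0 ]
  [ 0  1  -1/3   4  0 ]
  [ 0  0     0   0  1 ]
  [ 0  0     0   0  0 ]
Pivot columns are the columns containing a leading 1.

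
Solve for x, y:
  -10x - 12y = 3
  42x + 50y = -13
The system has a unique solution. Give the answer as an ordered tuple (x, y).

Form the augmented matrix and row-reduce:
  [ -10  -12  |    3 ]
  [  42   50  |  -13 ]
Multiply ρ1 by -1/10.
  [  1  6/5  |  -3/10 ]
  [ 42   50  |    -13 ]
Subtract 42 times ρ1 from ρ2.
  [ 1   6/5  |  -3/10 ]
  [ 0  -2/5  |   -2/5 ]
Multiply ρ2 by -5/2.
  [ 1  6/5  |  -3/10 ]
  [ 0    1  |      1 ]
Subtract 6/5 times ρ2 from ρ1.
  [ 1  0  |  -3/2 ]
  [ 0  1  |     1 ]
Reading off the last column: x = -3/2, y = 1.

(-3/2, 1)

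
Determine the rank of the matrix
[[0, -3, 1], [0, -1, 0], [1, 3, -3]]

Swap r1 and r3.
  [ 1   3  -3 ]
  [ 0  -1   0 ]
  [ 0  -3   1 ]
Multiply r2 by -1.
  [ 1   3  -3 ]
  [ 0   1   0 ]
  [ 0  -3   1 ]
Add 3 times r2 to r3.
  [ 1  3  -3 ]
  [ 0  1   0 ]
  [ 0  0   1 ]
Add 3 times r3 to r1.
  [ 1  3  0 ]
  [ 0  1  0 ]
  [ 0  0  1 ]
Subtract 3 times r2 from r1.
  [ 1  0  0 ]
  [ 0  1  0 ]
  [ 0  0  1 ]
The reduced form has 3 nonzero rows.

rank = 3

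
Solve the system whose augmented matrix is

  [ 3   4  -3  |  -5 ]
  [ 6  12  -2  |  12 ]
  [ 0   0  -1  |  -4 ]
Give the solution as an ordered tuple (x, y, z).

r1 ← 1/3·r1
  [ 1  4/3  -1  |  -5/3 ]
  [ 6   12  -2  |    12 ]
  [ 0    0  -1  |    -4 ]
r2 ← r2 − 6·r1
  [ 1  4/3  -1  |  -5/3 ]
  [ 0    4   4  |    22 ]
  [ 0    0  -1  |    -4 ]
r2 ← 1/4·r2
  [ 1  4/3  -1  |  -5/3 ]
  [ 0    1   1  |  11/2 ]
  [ 0    0  -1  |    -4 ]
r3 ← -1·r3
  [ 1  4/3  -1  |  -5/3 ]
  [ 0    1   1  |  11/2 ]
  [ 0    0   1  |     4 ]
r2 ← r2 − r3
  [ 1  4/3  -1  |  -5/3 ]
  [ 0    1   0  |   3/2 ]
  [ 0    0   1  |     4 ]
r1 ← r1 + r3
  [ 1  4/3  0  |  7/3 ]
  [ 0    1  0  |  3/2 ]
  [ 0    0  1  |    4 ]
r1 ← r1 − 4/3·r2
  [ 1  0  0  |  1/3 ]
  [ 0  1  0  |  3/2 ]
  [ 0  0  1  |    4 ]
Reading off the last column: x = 1/3, y = 3/2, z = 4.

(1/3, 3/2, 4)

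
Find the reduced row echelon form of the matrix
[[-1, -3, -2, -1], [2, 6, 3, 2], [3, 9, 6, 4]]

R1 := -1·R1
  [ 1  3  2  1 ]
  [ 2  6  3  2 ]
  [ 3  9  6  4 ]
R2 := R2 − 2·R1
  [ 1  3   2  1 ]
  [ 0  0  -1  0 ]
  [ 3  9   6  4 ]
R3 := R3 − 3·R1
  [ 1  3   2  1 ]
  [ 0  0  -1  0 ]
  [ 0  0   0  1 ]
R2 := -1·R2
  [ 1  3  2  1 ]
  [ 0  0  1  0 ]
  [ 0  0  0  1 ]
R1 := R1 − R3
  [ 1  3  2  0 ]
  [ 0  0  1  0 ]
  [ 0  0  0  1 ]
R1 := R1 − 2·R2
  [ 1  3  0  0 ]
  [ 0  0  1  0 ]
  [ 0  0  0  1 ]

[[1, 3, 0, 0], [0, 0, 1, 0], [0, 0, 0, 1]]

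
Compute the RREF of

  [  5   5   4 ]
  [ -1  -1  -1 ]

[[1, 1, 0], [0, 0, 1]]

R1 -> 1/5·R1
  [  1   1  4/5 ]
  [ -1  -1   -1 ]
R2 -> R2 + R1
  [ 1  1   4/5 ]
  [ 0  0  -1/5 ]
R2 -> -5·R2
  [ 1  1  4/5 ]
  [ 0  0    1 ]
R1 -> R1 − 4/5·R2
  [ 1  1  0 ]
  [ 0  0  1 ]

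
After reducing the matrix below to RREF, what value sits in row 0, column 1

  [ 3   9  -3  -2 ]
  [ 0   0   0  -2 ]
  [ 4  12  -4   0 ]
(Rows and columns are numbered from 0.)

3

R1 -> 1/3·R1
  [ 1   3  -1  -2/3 ]
  [ 0   0   0    -2 ]
  [ 4  12  -4     0 ]
R3 -> R3 − 4·R1
  [ 1  3  -1  -2/3 ]
  [ 0  0   0    -2 ]
  [ 0  0   0   8/3 ]
R2 -> -1/2·R2
  [ 1  3  -1  -2/3 ]
  [ 0  0   0     1 ]
  [ 0  0   0   8/3 ]
R3 -> R3 − 8/3·R2
  [ 1  3  -1  -2/3 ]
  [ 0  0   0     1 ]
  [ 0  0   0     0 ]
R1 -> R1 + 2/3·R2
  [ 1  3  -1  0 ]
  [ 0  0   0  1 ]
  [ 0  0   0  0 ]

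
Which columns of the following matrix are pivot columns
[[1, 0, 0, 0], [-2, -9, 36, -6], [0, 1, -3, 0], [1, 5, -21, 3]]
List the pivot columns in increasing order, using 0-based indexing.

0, 1, 2, 3

Add 2 times ρ1 to ρ2.
  [ 1   0    0   0 ]
  [ 0  -9   36  -6 ]
  [ 0   1   -3   0 ]
  [ 1   5  -21   3 ]
Subtract ρ1 from ρ4.
  [ 1   0    0   0 ]
  [ 0  -9   36  -6 ]
  [ 0   1   -3   0 ]
  [ 0   5  -21   3 ]
Multiply ρ2 by -1/9.
  [ 1  0    0    0 ]
  [ 0  1   -4  2/3 ]
  [ 0  1   -3    0 ]
  [ 0  5  -21    3 ]
Subtract ρ2 from ρ3.
  [ 1  0    0     0 ]
  [ 0  1   -4   2/3 ]
  [ 0  0    1  -2/3 ]
  [ 0  5  -21     3 ]
Subtract 5 times ρ2 from ρ4.
  [ 1  0   0     0 ]
  [ 0  1  -4   2/3 ]
  [ 0  0   1  -2/3 ]
  [ 0  0  -1  -1/3 ]
Add ρ3 to ρ4.
  [ 1  0   0     0 ]
  [ 0  1  -4   2/3 ]
  [ 0  0   1  -2/3 ]
  [ 0  0   0    -1 ]
Multiply ρ4 by -1.
  [ 1  0   0     0 ]
  [ 0  1  -4   2/3 ]
  [ 0  0   1  -2/3 ]
  [ 0  0   0     1 ]
Add 2/3 times ρ4 to ρ3.
  [ 1  0   0    0 ]
  [ 0  1  -4  2/3 ]
  [ 0  0   1    0 ]
  [ 0  0   0    1 ]
Subtract 2/3 times ρ4 from ρ2.
  [ 1  0   0  0 ]
  [ 0  1  -4  0 ]
  [ 0  0   1  0 ]
  [ 0  0   0  1 ]
Add 4 times ρ3 to ρ2.
  [ 1  0  0  0 ]
  [ 0  1  0  0 ]
  [ 0  0  1  0 ]
  [ 0  0  0  1 ]
Pivot columns are the columns containing a leading 1.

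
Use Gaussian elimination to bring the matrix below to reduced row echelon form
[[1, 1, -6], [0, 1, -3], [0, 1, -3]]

r3 := r3 − r2
  [ 1  1  -6 ]
  [ 0  1  -3 ]
  [ 0  0   0 ]
r1 := r1 − r2
  [ 1  0  -3 ]
  [ 0  1  -3 ]
  [ 0  0   0 ]

[[1, 0, -3], [0, 1, -3], [0, 0, 0]]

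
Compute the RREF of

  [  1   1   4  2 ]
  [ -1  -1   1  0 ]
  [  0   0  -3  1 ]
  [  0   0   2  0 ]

R2 ← R2 + R1
  [ 1  1   4  2 ]
  [ 0  0   5  2 ]
  [ 0  0  -3  1 ]
  [ 0  0   2  0 ]
R2 ← 1/5·R2
  [ 1  1   4    2 ]
  [ 0  0   1  2/5 ]
  [ 0  0  -3    1 ]
  [ 0  0   2    0 ]
R3 ← R3 + 3·R2
  [ 1  1  4     2 ]
  [ 0  0  1   2/5 ]
  [ 0  0  0  11/5 ]
  [ 0  0  2     0 ]
R4 ← R4 − 2·R2
  [ 1  1  4     2 ]
  [ 0  0  1   2/5 ]
  [ 0  0  0  11/5 ]
  [ 0  0  0  -4/5 ]
R3 ← 5/11·R3
  [ 1  1  4     2 ]
  [ 0  0  1   2/5 ]
  [ 0  0  0     1 ]
  [ 0  0  0  -4/5 ]
R4 ← R4 + 4/5·R3
  [ 1  1  4    2 ]
  [ 0  0  1  2/5 ]
  [ 0  0  0    1 ]
  [ 0  0  0    0 ]
R2 ← R2 − 2/5·R3
  [ 1  1  4  2 ]
  [ 0  0  1  0 ]
  [ 0  0  0  1 ]
  [ 0  0  0  0 ]
R1 ← R1 − 2·R3
  [ 1  1  4  0 ]
  [ 0  0  1  0 ]
  [ 0  0  0  1 ]
  [ 0  0  0  0 ]
R1 ← R1 − 4·R2
  [ 1  1  0  0 ]
  [ 0  0  1  0 ]
  [ 0  0  0  1 ]
  [ 0  0  0  0 ]

[[1, 1, 0, 0], [0, 0, 1, 0], [0, 0, 0, 1], [0, 0, 0, 0]]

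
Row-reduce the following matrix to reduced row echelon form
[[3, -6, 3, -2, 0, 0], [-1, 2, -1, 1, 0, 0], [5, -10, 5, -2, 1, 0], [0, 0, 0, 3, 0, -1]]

R1 := 1/3·R1
R2 := R2 + R1
R3 := R3 − 5·R1
R2 := 3·R2
R3 := R3 − 4/3·R2
R4 := R4 − 3·R2
R4 := -1·R4
R1 := R1 + 2/3·R2

[[1, -2, 1, 0, 0, 0], [0, 0, 0, 1, 0, 0], [0, 0, 0, 0, 1, 0], [0, 0, 0, 0, 0, 1]]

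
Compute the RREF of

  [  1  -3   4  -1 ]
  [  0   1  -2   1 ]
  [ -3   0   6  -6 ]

[[1, 0, -2, 2], [0, 1, -2, 1], [0, 0, 0, 0]]

R3 := R3 + 3·R1
  [ 1  -3   4  -1 ]
  [ 0   1  -2   1 ]
  [ 0  -9  18  -9 ]
R3 := R3 + 9·R2
  [ 1  -3   4  -1 ]
  [ 0   1  -2   1 ]
  [ 0   0   0   0 ]
R1 := R1 + 3·R2
  [ 1  0  -2  2 ]
  [ 0  1  -2  1 ]
  [ 0  0   0  0 ]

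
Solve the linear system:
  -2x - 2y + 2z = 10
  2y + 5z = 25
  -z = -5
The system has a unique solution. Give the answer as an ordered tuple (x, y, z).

Form the augmented matrix and row-reduce:
  [ -2  -2   2  |  10 ]
  [  0   2   5  |  25 ]
  [  0   0  -1  |  -5 ]
R1 ← -1/2·R1
  [ 1  1  -1  |  -5 ]
  [ 0  2   5  |  25 ]
  [ 0  0  -1  |  -5 ]
R2 ← 1/2·R2
  [ 1  1   -1  |    -5 ]
  [ 0  1  5/2  |  25/2 ]
  [ 0  0   -1  |    -5 ]
R3 ← -1·R3
  [ 1  1   -1  |    -5 ]
  [ 0  1  5/2  |  25/2 ]
  [ 0  0    1  |     5 ]
R2 ← R2 − 5/2·R3
  [ 1  1  -1  |  -5 ]
  [ 0  1   0  |   0 ]
  [ 0  0   1  |   5 ]
R1 ← R1 + R3
  [ 1  1  0  |  0 ]
  [ 0  1  0  |  0 ]
  [ 0  0  1  |  5 ]
R1 ← R1 − R2
  [ 1  0  0  |  0 ]
  [ 0  1  0  |  0 ]
  [ 0  0  1  |  5 ]
Reading off the last column: x = 0, y = 0, z = 5.

(0, 0, 5)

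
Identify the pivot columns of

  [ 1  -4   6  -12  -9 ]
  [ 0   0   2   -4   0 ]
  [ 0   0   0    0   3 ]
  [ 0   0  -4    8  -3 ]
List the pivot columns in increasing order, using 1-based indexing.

R2 ← 1/2·R2
  [ 1  -4   6  -12  -9 ]
  [ 0   0   1   -2   0 ]
  [ 0   0   0    0   3 ]
  [ 0   0  -4    8  -3 ]
R4 ← R4 + 4·R2
  [ 1  -4  6  -12  -9 ]
  [ 0   0  1   -2   0 ]
  [ 0   0  0    0   3 ]
  [ 0   0  0    0  -3 ]
R3 ← 1/3·R3
  [ 1  -4  6  -12  -9 ]
  [ 0   0  1   -2   0 ]
  [ 0   0  0    0   1 ]
  [ 0   0  0    0  -3 ]
R4 ← R4 + 3·R3
  [ 1  -4  6  -12  -9 ]
  [ 0   0  1   -2   0 ]
  [ 0   0  0    0   1 ]
  [ 0   0  0    0   0 ]
R1 ← R1 + 9·R3
  [ 1  -4  6  -12  0 ]
  [ 0   0  1   -2  0 ]
  [ 0   0  0    0  1 ]
  [ 0   0  0    0  0 ]
R1 ← R1 − 6·R2
  [ 1  -4  0   0  0 ]
  [ 0   0  1  -2  0 ]
  [ 0   0  0   0  1 ]
  [ 0   0  0   0  0 ]
Pivot columns are the columns containing a leading 1.

1, 3, 5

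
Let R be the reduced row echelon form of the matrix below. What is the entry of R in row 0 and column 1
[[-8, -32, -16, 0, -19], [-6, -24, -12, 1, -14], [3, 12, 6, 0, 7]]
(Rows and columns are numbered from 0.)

R1 -> -1/8·R1
  [  1    4    2  0  19/8 ]
  [ -6  -24  -12  1   -14 ]
  [  3   12    6  0     7 ]
R2 -> R2 + 6·R1
  [ 1   4  2  0  19/8 ]
  [ 0   0  0  1   1/4 ]
  [ 3  12  6  0     7 ]
R3 -> R3 − 3·R1
  [ 1  4  2  0  19/8 ]
  [ 0  0  0  1   1/4 ]
  [ 0  0  0  0  -1/8 ]
R3 -> -8·R3
  [ 1  4  2  0  19/8 ]
  [ 0  0  0  1   1/4 ]
  [ 0  0  0  0     1 ]
R2 -> R2 − 1/4·R3
  [ 1  4  2  0  19/8 ]
  [ 0  0  0  1     0 ]
  [ 0  0  0  0     1 ]
R1 -> R1 − 19/8·R3
  [ 1  4  2  0  0 ]
  [ 0  0  0  1  0 ]
  [ 0  0  0  0  1 ]

4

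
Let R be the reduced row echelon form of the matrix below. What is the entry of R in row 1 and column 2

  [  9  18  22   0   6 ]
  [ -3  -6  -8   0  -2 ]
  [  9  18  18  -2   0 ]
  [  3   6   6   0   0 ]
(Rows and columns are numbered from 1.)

2

ρ1 -> 1/9·ρ1
  [  1   2  22/9   0  2/3 ]
  [ -3  -6    -8   0   -2 ]
  [  9  18    18  -2    0 ]
  [  3   6     6   0    0 ]
ρ2 -> ρ2 + 3·ρ1
  [ 1   2  22/9   0  2/3 ]
  [ 0   0  -2/3   0    0 ]
  [ 9  18    18  -2    0 ]
  [ 3   6     6   0    0 ]
ρ3 -> ρ3 − 9·ρ1
  [ 1  2  22/9   0  2/3 ]
  [ 0  0  -2/3   0    0 ]
  [ 0  0    -4  -2   -6 ]
  [ 3  6     6   0    0 ]
ρ4 -> ρ4 − 3·ρ1
  [ 1  2  22/9   0  2/3 ]
  [ 0  0  -2/3   0    0 ]
  [ 0  0    -4  -2   -6 ]
  [ 0  0  -4/3   0   -2 ]
ρ2 -> -3/2·ρ2
  [ 1  2  22/9   0  2/3 ]
  [ 0  0     1   0    0 ]
  [ 0  0    -4  -2   -6 ]
  [ 0  0  -4/3   0   -2 ]
ρ3 -> ρ3 + 4·ρ2
  [ 1  2  22/9   0  2/3 ]
  [ 0  0     1   0    0 ]
  [ 0  0     0  -2   -6 ]
  [ 0  0  -4/3   0   -2 ]
ρ4 -> ρ4 + 4/3·ρ2
  [ 1  2  22/9   0  2/3 ]
  [ 0  0     1   0    0 ]
  [ 0  0     0  -2   -6 ]
  [ 0  0     0   0   -2 ]
ρ3 -> -1/2·ρ3
  [ 1  2  22/9  0  2/3 ]
  [ 0  0     1  0    0 ]
  [ 0  0     0  1    3 ]
  [ 0  0     0  0   -2 ]
ρ4 -> -1/2·ρ4
  [ 1  2  22/9  0  2/3 ]
  [ 0  0     1  0    0 ]
  [ 0  0     0  1    3 ]
  [ 0  0     0  0    1 ]
ρ3 -> ρ3 − 3·ρ4
  [ 1  2  22/9  0  2/3 ]
  [ 0  0     1  0    0 ]
  [ 0  0     0  1    0 ]
  [ 0  0     0  0    1 ]
ρ1 -> ρ1 − 2/3·ρ4
  [ 1  2  22/9  0  0 ]
  [ 0  0     1  0  0 ]
  [ 0  0     0  1  0 ]
  [ 0  0     0  0  1 ]
ρ1 -> ρ1 − 22/9·ρ2
  [ 1  2  0  0  0 ]
  [ 0  0  1  0  0 ]
  [ 0  0  0  1  0 ]
  [ 0  0  0  0  1 ]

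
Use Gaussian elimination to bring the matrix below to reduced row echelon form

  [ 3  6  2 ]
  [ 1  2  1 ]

R1 -> 1/3·R1
R2 -> R2 − R1
R2 -> 3·R2
R1 -> R1 − 2/3·R2

[[1, 2, 0], [0, 0, 1]]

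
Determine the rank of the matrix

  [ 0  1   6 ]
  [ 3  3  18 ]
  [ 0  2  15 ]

R1 <=> R2
  [ 3  3  18 ]
  [ 0  1   6 ]
  [ 0  2  15 ]
R1 → 1/3·R1
  [ 1  1   6 ]
  [ 0  1   6 ]
  [ 0  2  15 ]
R3 → R3 − 2·R2
  [ 1  1  6 ]
  [ 0  1  6 ]
  [ 0  0  3 ]
R3 → 1/3·R3
  [ 1  1  6 ]
  [ 0  1  6 ]
  [ 0  0  1 ]
R2 → R2 − 6·R3
  [ 1  1  6 ]
  [ 0  1  0 ]
  [ 0  0  1 ]
R1 → R1 − 6·R3
  [ 1  1  0 ]
  [ 0  1  0 ]
  [ 0  0  1 ]
R1 → R1 − R2
  [ 1  0  0 ]
  [ 0  1  0 ]
  [ 0  0  1 ]
The reduced form has 3 nonzero rows.

rank = 3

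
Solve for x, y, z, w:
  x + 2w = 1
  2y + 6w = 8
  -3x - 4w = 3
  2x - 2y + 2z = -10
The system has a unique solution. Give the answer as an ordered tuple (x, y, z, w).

(-5, -5, -5, 3)

Form the augmented matrix and row-reduce:
  [  1   0  0   2  |    1 ]
  [  0   2  0   6  |    8 ]
  [ -3   0  0  -4  |    3 ]
  [  2  -2  2   0  |  -10 ]
Add 3 times r1 to r3.
  [ 1   0  0  2  |    1 ]
  [ 0   2  0  6  |    8 ]
  [ 0   0  0  2  |    6 ]
  [ 2  -2  2  0  |  -10 ]
Subtract 2 times r1 from r4.
  [ 1   0  0   2  |    1 ]
  [ 0   2  0   6  |    8 ]
  [ 0   0  0   2  |    6 ]
  [ 0  -2  2  -4  |  -12 ]
Multiply r2 by 1/2.
  [ 1   0  0   2  |    1 ]
  [ 0   1  0   3  |    4 ]
  [ 0   0  0   2  |    6 ]
  [ 0  -2  2  -4  |  -12 ]
Add 2 times r2 to r4.
  [ 1  0  0  2  |   1 ]
  [ 0  1  0  3  |   4 ]
  [ 0  0  0  2  |   6 ]
  [ 0  0  2  2  |  -4 ]
Swap r3 and r4.
  [ 1  0  0  2  |   1 ]
  [ 0  1  0  3  |   4 ]
  [ 0  0  2  2  |  -4 ]
  [ 0  0  0  2  |   6 ]
Multiply r3 by 1/2.
  [ 1  0  0  2  |   1 ]
  [ 0  1  0  3  |   4 ]
  [ 0  0  1  1  |  -2 ]
  [ 0  0  0  2  |   6 ]
Multiply r4 by 1/2.
  [ 1  0  0  2  |   1 ]
  [ 0  1  0  3  |   4 ]
  [ 0  0  1  1  |  -2 ]
  [ 0  0  0  1  |   3 ]
Subtract r4 from r3.
  [ 1  0  0  2  |   1 ]
  [ 0  1  0  3  |   4 ]
  [ 0  0  1  0  |  -5 ]
  [ 0  0  0  1  |   3 ]
Subtract 3 times r4 from r2.
  [ 1  0  0  2  |   1 ]
  [ 0  1  0  0  |  -5 ]
  [ 0  0  1  0  |  -5 ]
  [ 0  0  0  1  |   3 ]
Subtract 2 times r4 from r1.
  [ 1  0  0  0  |  -5 ]
  [ 0  1  0  0  |  -5 ]
  [ 0  0  1  0  |  -5 ]
  [ 0  0  0  1  |   3 ]
Reading off the last column: x = -5, y = -5, z = -5, w = 3.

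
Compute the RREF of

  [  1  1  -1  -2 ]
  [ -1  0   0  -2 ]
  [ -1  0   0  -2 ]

r2 ← r2 + r1
  [  1  1  -1  -2 ]
  [  0  1  -1  -4 ]
  [ -1  0   0  -2 ]
r3 ← r3 + r1
  [ 1  1  -1  -2 ]
  [ 0  1  -1  -4 ]
  [ 0  1  -1  -4 ]
r3 ← r3 − r2
  [ 1  1  -1  -2 ]
  [ 0  1  -1  -4 ]
  [ 0  0   0   0 ]
r1 ← r1 − r2
  [ 1  0   0   2 ]
  [ 0  1  -1  -4 ]
  [ 0  0   0   0 ]

[[1, 0, 0, 2], [0, 1, -1, -4], [0, 0, 0, 0]]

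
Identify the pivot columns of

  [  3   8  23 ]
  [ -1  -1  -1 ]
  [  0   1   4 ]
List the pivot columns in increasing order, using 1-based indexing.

1, 2

R1 -> 1/3·R1
  [  1  8/3  23/3 ]
  [ -1   -1    -1 ]
  [  0    1     4 ]
R2 -> R2 + R1
  [ 1  8/3  23/3 ]
  [ 0  5/3  20/3 ]
  [ 0    1     4 ]
R2 -> 3/5·R2
  [ 1  8/3  23/3 ]
  [ 0    1     4 ]
  [ 0    1     4 ]
R3 -> R3 − R2
  [ 1  8/3  23/3 ]
  [ 0    1     4 ]
  [ 0    0     0 ]
R1 -> R1 − 8/3·R2
  [ 1  0  -3 ]
  [ 0  1   4 ]
  [ 0  0   0 ]
Pivot columns are the columns containing a leading 1.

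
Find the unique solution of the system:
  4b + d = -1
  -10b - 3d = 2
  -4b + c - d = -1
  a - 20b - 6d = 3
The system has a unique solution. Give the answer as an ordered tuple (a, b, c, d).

Form the augmented matrix and row-reduce:
  [ 0    4  0   1  |  -1 ]
  [ 0  -10  0  -3  |   2 ]
  [ 0   -4  1  -1  |  -1 ]
  [ 1  -20  0  -6  |   3 ]
R1 ↔ R4
  [ 1  -20  0  -6  |   3 ]
  [ 0  -10  0  -3  |   2 ]
  [ 0   -4  1  -1  |  -1 ]
  [ 0    4  0   1  |  -1 ]
R2 -> -1/10·R2
  [ 1  -20  0    -6  |     3 ]
  [ 0    1  0  3/10  |  -1/5 ]
  [ 0   -4  1    -1  |    -1 ]
  [ 0    4  0     1  |    -1 ]
R3 -> R3 + 4·R2
  [ 1  -20  0    -6  |     3 ]
  [ 0    1  0  3/10  |  -1/5 ]
  [ 0    0  1   1/5  |  -9/5 ]
  [ 0    4  0     1  |    -1 ]
R4 -> R4 − 4·R2
  [ 1  -20  0    -6  |     3 ]
  [ 0    1  0  3/10  |  -1/5 ]
  [ 0    0  1   1/5  |  -9/5 ]
  [ 0    0  0  -1/5  |  -1/5 ]
R4 -> -5·R4
  [ 1  -20  0    -6  |     3 ]
  [ 0    1  0  3/10  |  -1/5 ]
  [ 0    0  1   1/5  |  -9/5 ]
  [ 0    0  0     1  |     1 ]
R3 -> R3 − 1/5·R4
  [ 1  -20  0    -6  |     3 ]
  [ 0    1  0  3/10  |  -1/5 ]
  [ 0    0  1     0  |    -2 ]
  [ 0    0  0     1  |     1 ]
R2 -> R2 − 3/10·R4
  [ 1  -20  0  -6  |     3 ]
  [ 0    1  0   0  |  -1/2 ]
  [ 0    0  1   0  |    -2 ]
  [ 0    0  0   1  |     1 ]
R1 -> R1 + 6·R4
  [ 1  -20  0  0  |     9 ]
  [ 0    1  0  0  |  -1/2 ]
  [ 0    0  1  0  |    -2 ]
  [ 0    0  0  1  |     1 ]
R1 -> R1 + 20·R2
  [ 1  0  0  0  |    -1 ]
  [ 0  1  0  0  |  -1/2 ]
  [ 0  0  1  0  |    -2 ]
  [ 0  0  0  1  |     1 ]
Reading off the last column: a = -1, b = -1/2, c = -2, d = 1.

(-1, -1/2, -2, 1)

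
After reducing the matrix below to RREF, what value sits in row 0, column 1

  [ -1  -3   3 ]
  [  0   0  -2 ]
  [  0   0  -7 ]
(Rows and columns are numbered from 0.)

Multiply ρ1 by -1.
  [ 1  3  -3 ]
  [ 0  0  -2 ]
  [ 0  0  -7 ]
Multiply ρ2 by -1/2.
  [ 1  3  -3 ]
  [ 0  0   1 ]
  [ 0  0  -7 ]
Add 7 times ρ2 to ρ3.
  [ 1  3  -3 ]
  [ 0  0   1 ]
  [ 0  0   0 ]
Add 3 times ρ2 to ρ1.
  [ 1  3  0 ]
  [ 0  0  1 ]
  [ 0  0  0 ]

3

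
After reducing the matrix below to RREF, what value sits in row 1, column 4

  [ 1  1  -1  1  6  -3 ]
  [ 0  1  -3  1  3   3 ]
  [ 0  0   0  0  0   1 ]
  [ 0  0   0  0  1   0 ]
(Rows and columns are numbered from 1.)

0

Swap R3 and R4.
  [ 1  1  -1  1  6  -3 ]
  [ 0  1  -3  1  3   3 ]
  [ 0  0   0  0  1   0 ]
  [ 0  0   0  0  0   1 ]
Subtract 3 times R4 from R2.
  [ 1  1  -1  1  6  -3 ]
  [ 0  1  -3  1  3   0 ]
  [ 0  0   0  0  1   0 ]
  [ 0  0   0  0  0   1 ]
Add 3 times R4 to R1.
  [ 1  1  -1  1  6  0 ]
  [ 0  1  -3  1  3  0 ]
  [ 0  0   0  0  1  0 ]
  [ 0  0   0  0  0  1 ]
Subtract 3 times R3 from R2.
  [ 1  1  -1  1  6  0 ]
  [ 0  1  -3  1  0  0 ]
  [ 0  0   0  0  1  0 ]
  [ 0  0   0  0  0  1 ]
Subtract 6 times R3 from R1.
  [ 1  1  -1  1  0  0 ]
  [ 0  1  -3  1  0  0 ]
  [ 0  0   0  0  1  0 ]
  [ 0  0   0  0  0  1 ]
Subtract R2 from R1.
  [ 1  0   2  0  0  0 ]
  [ 0  1  -3  1  0  0 ]
  [ 0  0   0  0  1  0 ]
  [ 0  0   0  0  0  1 ]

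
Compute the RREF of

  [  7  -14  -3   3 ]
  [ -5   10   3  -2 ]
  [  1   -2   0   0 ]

R1 -> 1/7·R1
  [  1  -2  -3/7  3/7 ]
  [ -5  10     3   -2 ]
  [  1  -2     0    0 ]
R2 -> R2 + 5·R1
  [ 1  -2  -3/7  3/7 ]
  [ 0   0   6/7  1/7 ]
  [ 1  -2     0    0 ]
R3 -> R3 − R1
  [ 1  -2  -3/7   3/7 ]
  [ 0   0   6/7   1/7 ]
  [ 0   0   3/7  -3/7 ]
R2 -> 7/6·R2
  [ 1  -2  -3/7   3/7 ]
  [ 0   0     1   1/6 ]
  [ 0   0   3/7  -3/7 ]
R3 -> R3 − 3/7·R2
  [ 1  -2  -3/7   3/7 ]
  [ 0   0     1   1/6 ]
  [ 0   0     0  -1/2 ]
R3 -> -2·R3
  [ 1  -2  -3/7  3/7 ]
  [ 0   0     1  1/6 ]
  [ 0   0     0    1 ]
R2 -> R2 − 1/6·R3
  [ 1  -2  -3/7  3/7 ]
  [ 0   0     1    0 ]
  [ 0   0     0    1 ]
R1 -> R1 − 3/7·R3
  [ 1  -2  -3/7  0 ]
  [ 0   0     1  0 ]
  [ 0   0     0  1 ]
R1 -> R1 + 3/7·R2
  [ 1  -2  0  0 ]
  [ 0   0  1  0 ]
  [ 0   0  0  1 ]

[[1, -2, 0, 0], [0, 0, 1, 0], [0, 0, 0, 1]]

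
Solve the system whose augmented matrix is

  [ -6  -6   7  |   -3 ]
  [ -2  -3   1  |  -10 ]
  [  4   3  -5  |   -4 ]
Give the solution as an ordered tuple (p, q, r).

r1 := -1/6·r1
  [  1   1  -7/6  |  1/2 ]
  [ -2  -3     1  |  -10 ]
  [  4   3    -5  |   -4 ]
r2 := r2 + 2·r1
  [ 1   1  -7/6  |  1/2 ]
  [ 0  -1  -4/3  |   -9 ]
  [ 4   3    -5  |   -4 ]
r3 := r3 − 4·r1
  [ 1   1  -7/6  |  1/2 ]
  [ 0  -1  -4/3  |   -9 ]
  [ 0  -1  -1/3  |   -6 ]
r2 := -1·r2
  [ 1   1  -7/6  |  1/2 ]
  [ 0   1   4/3  |    9 ]
  [ 0  -1  -1/3  |   -6 ]
r3 := r3 + r2
  [ 1  1  -7/6  |  1/2 ]
  [ 0  1   4/3  |    9 ]
  [ 0  0     1  |    3 ]
r2 := r2 − 4/3·r3
  [ 1  1  -7/6  |  1/2 ]
  [ 0  1     0  |    5 ]
  [ 0  0     1  |    3 ]
r1 := r1 + 7/6·r3
  [ 1  1  0  |  4 ]
  [ 0  1  0  |  5 ]
  [ 0  0  1  |  3 ]
r1 := r1 − r2
  [ 1  0  0  |  -1 ]
  [ 0  1  0  |   5 ]
  [ 0  0  1  |   3 ]
Reading off the last column: p = -1, q = 5, r = 3.

(-1, 5, 3)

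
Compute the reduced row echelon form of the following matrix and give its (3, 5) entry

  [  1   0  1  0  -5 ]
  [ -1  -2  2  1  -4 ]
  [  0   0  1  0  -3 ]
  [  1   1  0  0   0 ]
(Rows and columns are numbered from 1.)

r2 → r2 + r1
  [ 1   0  1  0  -5 ]
  [ 0  -2  3  1  -9 ]
  [ 0   0  1  0  -3 ]
  [ 1   1  0  0   0 ]
r4 → r4 − r1
  [ 1   0   1  0  -5 ]
  [ 0  -2   3  1  -9 ]
  [ 0   0   1  0  -3 ]
  [ 0   1  -1  0   5 ]
r2 → -1/2·r2
  [ 1  0     1     0   -5 ]
  [ 0  1  -3/2  -1/2  9/2 ]
  [ 0  0     1     0   -3 ]
  [ 0  1    -1     0    5 ]
r4 → r4 − r2
  [ 1  0     1     0   -5 ]
  [ 0  1  -3/2  -1/2  9/2 ]
  [ 0  0     1     0   -3 ]
  [ 0  0   1/2   1/2  1/2 ]
r4 → r4 − 1/2·r3
  [ 1  0     1     0   -5 ]
  [ 0  1  -3/2  -1/2  9/2 ]
  [ 0  0     1     0   -3 ]
  [ 0  0     0   1/2    2 ]
r4 → 2·r4
  [ 1  0     1     0   -5 ]
  [ 0  1  -3/2  -1/2  9/2 ]
  [ 0  0     1     0   -3 ]
  [ 0  0     0     1    4 ]
r2 → r2 + 1/2·r4
  [ 1  0     1  0    -5 ]
  [ 0  1  -3/2  0  13/2 ]
  [ 0  0     1  0    -3 ]
  [ 0  0     0  1     4 ]
r2 → r2 + 3/2·r3
  [ 1  0  1  0  -5 ]
  [ 0  1  0  0   2 ]
  [ 0  0  1  0  -3 ]
  [ 0  0  0  1   4 ]
r1 → r1 − r3
  [ 1  0  0  0  -2 ]
  [ 0  1  0  0   2 ]
  [ 0  0  1  0  -3 ]
  [ 0  0  0  1   4 ]

-3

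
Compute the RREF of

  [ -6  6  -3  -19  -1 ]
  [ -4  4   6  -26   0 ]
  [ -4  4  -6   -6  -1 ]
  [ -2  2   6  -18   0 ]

R1 -> -1/6·R1
R2 -> R2 + 4·R1
R3 -> R3 + 4·R1
R4 -> R4 + 2·R1
R2 -> 1/8·R2
R3 -> R3 + 4·R2
R4 -> R4 − 7·R2
R3 <=> R4
R3 -> -4·R3
R2 -> R2 − 1/12·R3
R1 -> R1 − 1/6·R3
R1 -> R1 − 1/2·R2

[[1, -1, 0, 4, 0], [0, 0, 1, -5/3, 0], [0, 0, 0, 0, 1], [0, 0, 0, 0, 0]]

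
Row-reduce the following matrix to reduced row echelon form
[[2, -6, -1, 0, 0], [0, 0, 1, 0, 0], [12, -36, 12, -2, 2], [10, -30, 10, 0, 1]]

[[1, -3, 0, 0, 0], [0, 0, 1, 0, 0], [0, 0, 0, 1, 0], [0, 0, 0, 0, 1]]

ρ1 := 1/2·ρ1
  [  1   -3  -1/2   0  0 ]
  [  0    0     1   0  0 ]
  [ 12  -36    12  -2  2 ]
  [ 10  -30    10   0  1 ]
ρ3 := ρ3 − 12·ρ1
  [  1   -3  -1/2   0  0 ]
  [  0    0     1   0  0 ]
  [  0    0    18  -2  2 ]
  [ 10  -30    10   0  1 ]
ρ4 := ρ4 − 10·ρ1
  [ 1  -3  -1/2   0  0 ]
  [ 0   0     1   0  0 ]
  [ 0   0    18  -2  2 ]
  [ 0   0    15   0  1 ]
ρ3 := ρ3 − 18·ρ2
  [ 1  -3  -1/2   0  0 ]
  [ 0   0     1   0  0 ]
  [ 0   0     0  -2  2 ]
  [ 0   0    15   0  1 ]
ρ4 := ρ4 − 15·ρ2
  [ 1  -3  -1/2   0  0 ]
  [ 0   0     1   0  0 ]
  [ 0   0     0  -2  2 ]
  [ 0   0     0   0  1 ]
ρ3 := -1/2·ρ3
  [ 1  -3  -1/2  0   0 ]
  [ 0   0     1  0   0 ]
  [ 0   0     0  1  -1 ]
  [ 0   0     0  0   1 ]
ρ3 := ρ3 + ρ4
  [ 1  -3  -1/2  0  0 ]
  [ 0   0     1  0  0 ]
  [ 0   0     0  1  0 ]
  [ 0   0     0  0  1 ]
ρ1 := ρ1 + 1/2·ρ2
  [ 1  -3  0  0  0 ]
  [ 0   0  1  0  0 ]
  [ 0   0  0  1  0 ]
  [ 0   0  0  0  1 ]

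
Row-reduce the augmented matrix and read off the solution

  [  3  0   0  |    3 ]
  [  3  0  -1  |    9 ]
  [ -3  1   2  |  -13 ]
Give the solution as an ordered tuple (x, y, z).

ρ1 -> 1/3·ρ1
ρ2 -> ρ2 − 3·ρ1
ρ3 -> ρ3 + 3·ρ1
ρ2 ↔ ρ3
ρ3 -> -1·ρ3
ρ2 -> ρ2 − 2·ρ3
Reading off the last column: x = 1, y = 2, z = -6.

(1, 2, -6)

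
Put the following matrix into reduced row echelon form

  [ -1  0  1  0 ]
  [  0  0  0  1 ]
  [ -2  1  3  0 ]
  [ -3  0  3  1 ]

[[1, 0, -1, 0], [0, 1, 1, 0], [0, 0, 0, 1], [0, 0, 0, 0]]

Multiply R1 by -1.
  [  1  0  -1  0 ]
  [  0  0   0  1 ]
  [ -2  1   3  0 ]
  [ -3  0   3  1 ]
Add 2 times R1 to R3.
  [  1  0  -1  0 ]
  [  0  0   0  1 ]
  [  0  1   1  0 ]
  [ -3  0   3  1 ]
Add 3 times R1 to R4.
  [ 1  0  -1  0 ]
  [ 0  0   0  1 ]
  [ 0  1   1  0 ]
  [ 0  0   0  1 ]
Swap R2 and R3.
  [ 1  0  -1  0 ]
  [ 0  1   1  0 ]
  [ 0  0   0  1 ]
  [ 0  0   0  1 ]
Subtract R3 from R4.
  [ 1  0  -1  0 ]
  [ 0  1   1  0 ]
  [ 0  0   0  1 ]
  [ 0  0   0  0 ]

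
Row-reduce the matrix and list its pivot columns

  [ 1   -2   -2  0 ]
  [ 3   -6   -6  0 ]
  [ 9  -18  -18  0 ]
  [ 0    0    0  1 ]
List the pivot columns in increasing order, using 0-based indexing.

Subtract 3 times R1 from R2.
  [ 1   -2   -2  0 ]
  [ 0    0    0  0 ]
  [ 9  -18  -18  0 ]
  [ 0    0    0  1 ]
Subtract 9 times R1 from R3.
  [ 1  -2  -2  0 ]
  [ 0   0   0  0 ]
  [ 0   0   0  0 ]
  [ 0   0   0  1 ]
Swap R2 and R4.
  [ 1  -2  -2  0 ]
  [ 0   0   0  1 ]
  [ 0   0   0  0 ]
  [ 0   0   0  0 ]
Pivot columns are the columns containing a leading 1.

0, 3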